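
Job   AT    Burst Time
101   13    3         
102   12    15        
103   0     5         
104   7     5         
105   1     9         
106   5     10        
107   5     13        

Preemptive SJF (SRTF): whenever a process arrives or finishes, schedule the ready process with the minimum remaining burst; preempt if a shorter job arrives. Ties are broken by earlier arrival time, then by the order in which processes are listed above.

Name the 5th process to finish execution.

Gantt: | 103 0-5 | 105 5-7 | 104 7-12 | 105 12-13 | 101 13-16 | 105 16-22 | 106 22-32 | 107 32-45 | 102 45-60 |
Completion: 101=16  102=60  103=5  104=12  105=22  106=32  107=45
Finish order: 103 → 104 → 101 → 105 → 106 → 107 → 102

106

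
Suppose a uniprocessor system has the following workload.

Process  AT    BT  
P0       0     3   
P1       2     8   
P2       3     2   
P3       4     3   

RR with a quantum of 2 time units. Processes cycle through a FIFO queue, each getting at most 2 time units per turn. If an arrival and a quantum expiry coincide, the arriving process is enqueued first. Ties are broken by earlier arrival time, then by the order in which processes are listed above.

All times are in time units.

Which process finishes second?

Timeline: | P0 0-2 | P1 2-4 | P0 4-5 | P2 5-7 | P3 7-9 | P1 9-11 | P3 11-12 | P1 12-16 |
Completion: P0=5  P1=16  P2=7  P3=12
Turnaround (C−A): P0=5  P1=14  P2=4  P3=8
Finish order: P0 → P2 → P3 → P1

P2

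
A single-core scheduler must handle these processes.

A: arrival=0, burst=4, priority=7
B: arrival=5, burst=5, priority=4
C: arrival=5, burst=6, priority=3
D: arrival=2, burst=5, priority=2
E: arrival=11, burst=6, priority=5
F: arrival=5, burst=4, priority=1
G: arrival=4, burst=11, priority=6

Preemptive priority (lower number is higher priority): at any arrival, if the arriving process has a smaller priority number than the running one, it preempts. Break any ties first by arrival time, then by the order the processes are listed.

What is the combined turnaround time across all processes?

Gantt: | A 0-2 | D 2-5 | F 5-9 | D 9-11 | C 11-17 | B 17-22 | E 22-28 | G 28-39 | A 39-41 |
Completion: A=41  B=22  C=17  D=11  E=28  F=9  G=39
Turnaround (C−A): A=41  B=17  C=12  D=9  E=17  F=4  G=35
Turnaround = completion − arrival: A=41, B=17, C=12, D=9, E=17, F=4, G=35
Total turnaround = 41 + 17 + 12 + 9 + 17 + 4 + 35 = 135

135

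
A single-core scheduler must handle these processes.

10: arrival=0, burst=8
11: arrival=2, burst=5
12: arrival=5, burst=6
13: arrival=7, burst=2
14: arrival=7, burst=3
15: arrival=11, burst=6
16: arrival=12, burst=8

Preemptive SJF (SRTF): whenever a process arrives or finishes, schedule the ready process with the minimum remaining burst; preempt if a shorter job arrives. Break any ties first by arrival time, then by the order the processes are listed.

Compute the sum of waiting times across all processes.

56

Gantt: | 10 0-2 | 11 2-7 | 13 7-9 | 14 9-12 | 10 12-18 | 12 18-24 | 15 24-30 | 16 30-38 |
Completion: 10=18  11=7  12=24  13=9  14=12  15=30  16=38
Turnaround (C−A): 10=18  11=5  12=19  13=2  14=5  15=19  16=26
Waiting = turnaround − burst: 10=10, 11=0, 12=13, 13=0, 14=2, 15=13, 16=18
Total waiting = 10 + 0 + 13 + 0 + 2 + 13 + 18 = 56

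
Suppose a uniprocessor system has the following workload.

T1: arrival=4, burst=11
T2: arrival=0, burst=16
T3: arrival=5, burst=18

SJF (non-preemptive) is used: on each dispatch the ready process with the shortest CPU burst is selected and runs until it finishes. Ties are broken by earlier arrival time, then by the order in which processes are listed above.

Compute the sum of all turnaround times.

Timeline: | T2 0-16 | T1 16-27 | T3 27-45 |
Completion: T1=27  T2=16  T3=45
Turnaround (C−A): T1=23  T2=16  T3=40
Turnaround = completion − arrival: T1=23, T2=16, T3=40
Total turnaround = 23 + 16 + 40 = 79

79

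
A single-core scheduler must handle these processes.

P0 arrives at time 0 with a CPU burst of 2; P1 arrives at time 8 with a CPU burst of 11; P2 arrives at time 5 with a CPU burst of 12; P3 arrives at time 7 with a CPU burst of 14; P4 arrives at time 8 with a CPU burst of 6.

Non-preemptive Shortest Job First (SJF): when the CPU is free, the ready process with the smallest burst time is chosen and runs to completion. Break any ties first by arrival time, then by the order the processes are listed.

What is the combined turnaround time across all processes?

Timeline: | P0 0-2 | idle 2-5 | P2 5-17 | P4 17-23 | P1 23-34 | P3 34-48 |
Completion: P0=2  P1=34  P2=17  P3=48  P4=23
Turnaround (C−A): P0=2  P1=26  P2=12  P3=41  P4=15
Turnaround = completion − arrival: P0=2, P1=26, P2=12, P3=41, P4=15
Total turnaround = 2 + 26 + 12 + 41 + 15 = 96

96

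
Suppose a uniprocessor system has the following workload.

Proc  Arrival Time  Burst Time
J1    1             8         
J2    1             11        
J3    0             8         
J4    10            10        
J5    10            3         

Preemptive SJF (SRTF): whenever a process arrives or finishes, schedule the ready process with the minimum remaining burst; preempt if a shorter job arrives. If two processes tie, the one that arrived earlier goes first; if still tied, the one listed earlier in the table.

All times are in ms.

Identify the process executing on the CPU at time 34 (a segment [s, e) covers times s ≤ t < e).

Schedule: | J3 0-8 | J1 8-10 | J5 10-13 | J1 13-19 | J4 19-29 | J2 29-40 |
Completion: J1=19  J2=40  J3=8  J4=29  J5=13

J2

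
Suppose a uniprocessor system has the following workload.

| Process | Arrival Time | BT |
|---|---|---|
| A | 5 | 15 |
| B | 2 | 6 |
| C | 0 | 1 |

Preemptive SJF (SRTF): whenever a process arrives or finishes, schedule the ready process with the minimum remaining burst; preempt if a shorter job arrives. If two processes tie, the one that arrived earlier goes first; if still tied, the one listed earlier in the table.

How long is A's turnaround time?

Schedule: | C 0-1 | idle 1-2 | B 2-8 | A 8-23 |
Completion: A=23  B=8  C=1
Turnaround(A) = completion − arrival = 23 − 5 = 18

18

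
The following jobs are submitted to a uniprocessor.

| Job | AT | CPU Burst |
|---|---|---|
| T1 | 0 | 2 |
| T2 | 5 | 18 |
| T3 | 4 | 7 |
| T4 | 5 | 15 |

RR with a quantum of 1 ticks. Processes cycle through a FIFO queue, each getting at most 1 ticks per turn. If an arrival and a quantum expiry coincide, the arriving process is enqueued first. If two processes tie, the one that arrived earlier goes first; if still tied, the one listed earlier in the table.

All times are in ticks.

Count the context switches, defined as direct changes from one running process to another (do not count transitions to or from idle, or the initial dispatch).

37

Gantt: | T1 0-2 | idle 2-4 | T3 4-5 | T2 5-6 | T4 6-7 | T3 7-8 | T2 8-9 | T4 9-10 | T3 10-11 | T2 11-12 | T4 12-13 | T3 13-14 | T2 14-15 | T4 15-16 | T3 16-17 | T2 17-18 | T4 18-19 | T3 19-20 | T2 20-21 | T4 21-22 | T3 22-23 | T2 23-24 | T4 24-25 | T2 25-26 | T4 26-27 | T2 27-28 | T4 28-29 | T2 29-30 | T4 30-31 | T2 31-32 | T4 32-33 | T2 33-34 | T4 34-35 | T2 35-36 | T4 36-37 | T2 37-38 | T4 38-39 | T2 39-40 | T4 40-41 | T2 41-44 |
Completion: T1=2  T2=44  T3=23  T4=41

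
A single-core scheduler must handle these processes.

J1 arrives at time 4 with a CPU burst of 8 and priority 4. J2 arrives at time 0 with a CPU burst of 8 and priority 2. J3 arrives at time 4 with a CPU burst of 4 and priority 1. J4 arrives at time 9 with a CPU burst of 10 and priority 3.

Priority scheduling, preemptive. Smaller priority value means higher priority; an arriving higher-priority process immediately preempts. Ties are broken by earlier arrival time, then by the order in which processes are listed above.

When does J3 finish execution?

Timeline: | J2 0-4 | J3 4-8 | J2 8-12 | J4 12-22 | J1 22-30 |
Completion: J1=30  J2=12  J3=8  J4=22

8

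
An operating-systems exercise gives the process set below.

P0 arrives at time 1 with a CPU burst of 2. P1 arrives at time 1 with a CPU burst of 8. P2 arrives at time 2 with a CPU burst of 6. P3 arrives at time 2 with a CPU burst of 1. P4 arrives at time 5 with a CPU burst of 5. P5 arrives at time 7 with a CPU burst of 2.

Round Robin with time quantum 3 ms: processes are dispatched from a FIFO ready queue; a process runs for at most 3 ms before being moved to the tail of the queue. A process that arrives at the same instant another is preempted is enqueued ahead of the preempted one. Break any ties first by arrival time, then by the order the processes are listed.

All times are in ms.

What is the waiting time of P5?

Gantt: | idle 0-1 | P0 1-3 | P1 3-6 | P2 6-9 | P3 9-10 | P4 10-13 | P1 13-16 | P5 16-18 | P2 18-21 | P4 21-23 | P1 23-25 |
Completion: P0=3  P1=25  P2=21  P3=10  P4=23  P5=18
Waiting(P5) = turnaround − burst = 11 − 2 = 9

9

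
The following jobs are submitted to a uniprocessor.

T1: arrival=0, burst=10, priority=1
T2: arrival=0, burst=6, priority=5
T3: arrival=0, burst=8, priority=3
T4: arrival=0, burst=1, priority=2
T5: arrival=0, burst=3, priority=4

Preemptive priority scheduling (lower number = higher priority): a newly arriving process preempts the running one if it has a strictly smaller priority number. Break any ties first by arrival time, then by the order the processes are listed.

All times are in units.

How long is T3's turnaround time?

19

Schedule: | T1 0-10 | T4 10-11 | T3 11-19 | T5 19-22 | T2 22-28 |
Completion: T1=10  T2=28  T3=19  T4=11  T5=22
Turnaround (C−A): T1=10  T2=28  T3=19  T4=11  T5=22
Turnaround(T3) = completion − arrival = 19 − 0 = 19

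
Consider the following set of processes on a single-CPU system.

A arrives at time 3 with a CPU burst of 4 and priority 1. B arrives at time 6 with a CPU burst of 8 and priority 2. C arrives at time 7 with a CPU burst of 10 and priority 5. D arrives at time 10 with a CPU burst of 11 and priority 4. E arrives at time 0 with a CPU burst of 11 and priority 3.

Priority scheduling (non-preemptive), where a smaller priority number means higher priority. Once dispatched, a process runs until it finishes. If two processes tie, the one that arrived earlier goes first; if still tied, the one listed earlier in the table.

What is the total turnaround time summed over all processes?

Gantt: | E 0-11 | A 11-15 | B 15-23 | D 23-34 | C 34-44 |
Completion: A=15  B=23  C=44  D=34  E=11
Turnaround (C−A): A=12  B=17  C=37  D=24  E=11
Turnaround = completion − arrival: A=12, B=17, C=37, D=24, E=11
Total turnaround = 12 + 17 + 37 + 24 + 11 = 101

101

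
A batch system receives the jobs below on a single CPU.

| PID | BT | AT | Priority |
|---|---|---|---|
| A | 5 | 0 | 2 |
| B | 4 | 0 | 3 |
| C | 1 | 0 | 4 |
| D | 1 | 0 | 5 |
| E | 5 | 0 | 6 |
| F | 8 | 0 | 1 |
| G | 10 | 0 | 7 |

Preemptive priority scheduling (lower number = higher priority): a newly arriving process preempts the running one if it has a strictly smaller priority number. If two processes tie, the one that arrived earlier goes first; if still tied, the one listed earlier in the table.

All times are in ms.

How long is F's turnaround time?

8

Schedule: | F 0-8 | A 8-13 | B 13-17 | C 17-18 | D 18-19 | E 19-24 | G 24-34 |
Completion: A=13  B=17  C=18  D=19  E=24  F=8  G=34
Turnaround(F) = completion − arrival = 8 − 0 = 8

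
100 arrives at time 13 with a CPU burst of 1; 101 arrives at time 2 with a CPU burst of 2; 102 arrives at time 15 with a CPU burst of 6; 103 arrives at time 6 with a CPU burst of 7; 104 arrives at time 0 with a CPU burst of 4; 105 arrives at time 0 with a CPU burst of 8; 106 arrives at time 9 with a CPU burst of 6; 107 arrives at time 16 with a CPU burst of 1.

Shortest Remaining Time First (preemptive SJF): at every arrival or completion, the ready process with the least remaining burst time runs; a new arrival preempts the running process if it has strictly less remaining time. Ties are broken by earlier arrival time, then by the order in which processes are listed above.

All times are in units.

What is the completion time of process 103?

13

Gantt: | 104 0-4 | 101 4-6 | 103 6-13 | 100 13-14 | 106 14-16 | 107 16-17 | 106 17-21 | 102 21-27 | 105 27-35 |
Completion: 100=14  101=6  102=27  103=13  104=4  105=35  106=21  107=17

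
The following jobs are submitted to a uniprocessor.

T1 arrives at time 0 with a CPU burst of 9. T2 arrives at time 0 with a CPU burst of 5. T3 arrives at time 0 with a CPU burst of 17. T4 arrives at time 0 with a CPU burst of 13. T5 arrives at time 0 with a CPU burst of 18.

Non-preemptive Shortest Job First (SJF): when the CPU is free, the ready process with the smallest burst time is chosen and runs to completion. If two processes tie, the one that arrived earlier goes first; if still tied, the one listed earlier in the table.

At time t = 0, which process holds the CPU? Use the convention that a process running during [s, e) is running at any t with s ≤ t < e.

Gantt: | T2 0-5 | T1 5-14 | T4 14-27 | T3 27-44 | T5 44-62 |
Completion: T1=14  T2=5  T3=44  T4=27  T5=62

T2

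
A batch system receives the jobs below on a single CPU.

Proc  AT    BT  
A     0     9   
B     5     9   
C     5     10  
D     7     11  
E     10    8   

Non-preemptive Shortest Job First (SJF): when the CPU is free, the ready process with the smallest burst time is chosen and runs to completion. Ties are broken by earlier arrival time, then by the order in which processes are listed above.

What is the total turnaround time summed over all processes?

Gantt: | A 0-9 | B 9-18 | E 18-26 | C 26-36 | D 36-47 |
Completion: A=9  B=18  C=36  D=47  E=26
Turnaround (C−A): A=9  B=13  C=31  D=40  E=16
Turnaround = completion − arrival: A=9, B=13, C=31, D=40, E=16
Total turnaround = 9 + 13 + 31 + 40 + 16 = 109

109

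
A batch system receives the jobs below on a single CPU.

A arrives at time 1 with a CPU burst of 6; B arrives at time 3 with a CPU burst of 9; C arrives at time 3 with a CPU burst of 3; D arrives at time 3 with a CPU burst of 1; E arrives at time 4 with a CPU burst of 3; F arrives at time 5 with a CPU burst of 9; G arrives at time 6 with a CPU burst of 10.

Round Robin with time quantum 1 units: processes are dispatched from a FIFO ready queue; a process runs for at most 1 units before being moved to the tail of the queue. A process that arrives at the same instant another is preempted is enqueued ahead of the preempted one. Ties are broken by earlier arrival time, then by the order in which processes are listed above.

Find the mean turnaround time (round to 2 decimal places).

23.00

Gantt: | idle 0-1 | A 1-3 | B 3-4 | C 4-5 | D 5-6 | A 6-7 | E 7-8 | B 8-9 | F 9-10 | C 10-11 | G 11-12 | A 12-13 | E 13-14 | B 14-15 | F 15-16 | C 16-17 | G 17-18 | A 18-19 | E 19-20 | B 20-21 | F 21-22 | G 22-23 | A 23-24 | B 24-25 | F 25-26 | G 26-27 | B 27-28 | F 28-29 | G 29-30 | B 30-31 | F 31-32 | G 32-33 | B 33-34 | F 34-35 | G 35-36 | B 36-37 | F 37-38 | G 38-39 | F 39-40 | G 40-42 |
Completion: A=24  B=37  C=17  D=6  E=20  F=40  G=42
Turnaround times: A=23, B=34, C=14, D=3, E=16, F=35, G=36
Average turnaround = (23+34+14+3+16+35+36) / 7 = 161/7 = 23.00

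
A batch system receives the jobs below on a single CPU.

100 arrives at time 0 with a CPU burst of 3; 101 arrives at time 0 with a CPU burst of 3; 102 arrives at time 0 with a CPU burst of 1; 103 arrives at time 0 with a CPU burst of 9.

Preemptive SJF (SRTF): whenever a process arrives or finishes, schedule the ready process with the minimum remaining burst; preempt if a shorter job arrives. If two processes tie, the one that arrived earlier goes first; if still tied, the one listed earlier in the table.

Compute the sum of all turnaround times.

28

Schedule: | 102 0-1 | 100 1-4 | 101 4-7 | 103 7-16 |
Completion: 100=4  101=7  102=1  103=16
Turnaround (C−A): 100=4  101=7  102=1  103=16
Turnaround = completion − arrival: 100=4, 101=7, 102=1, 103=16
Total turnaround = 4 + 7 + 1 + 16 = 28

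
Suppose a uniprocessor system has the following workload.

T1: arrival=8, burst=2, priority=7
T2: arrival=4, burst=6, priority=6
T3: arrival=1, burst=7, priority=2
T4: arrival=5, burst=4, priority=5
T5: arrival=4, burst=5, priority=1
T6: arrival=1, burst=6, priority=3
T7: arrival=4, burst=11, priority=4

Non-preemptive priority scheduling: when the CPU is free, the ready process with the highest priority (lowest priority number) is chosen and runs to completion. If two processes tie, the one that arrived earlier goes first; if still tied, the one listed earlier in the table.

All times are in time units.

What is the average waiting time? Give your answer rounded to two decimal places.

16.86

Schedule: | idle 0-1 | T3 1-8 | T5 8-13 | T6 13-19 | T7 19-30 | T4 30-34 | T2 34-40 | T1 40-42 |
Completion: T1=42  T2=40  T3=8  T4=34  T5=13  T6=19  T7=30
Turnaround (C−A): T1=34  T2=36  T3=7  T4=29  T5=9  T6=18  T7=26
Waiting times: T1=32, T2=30, T3=0, T4=25, T5=4, T6=12, T7=15
Average waiting = (32+30+0+25+4+12+15) / 7 = 118/7 = 16.86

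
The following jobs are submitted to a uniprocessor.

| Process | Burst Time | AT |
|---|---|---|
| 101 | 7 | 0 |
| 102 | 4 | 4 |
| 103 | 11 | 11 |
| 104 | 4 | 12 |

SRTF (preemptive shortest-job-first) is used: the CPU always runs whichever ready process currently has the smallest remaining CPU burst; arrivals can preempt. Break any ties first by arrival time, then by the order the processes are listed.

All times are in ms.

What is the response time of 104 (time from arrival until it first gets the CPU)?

Gantt: | 101 0-7 | 102 7-11 | 103 11-12 | 104 12-16 | 103 16-26 |
Completion: 101=7  102=11  103=26  104=16
Turnaround (C−A): 101=7  102=7  103=15  104=4
Response(104) = first start − arrival = 12 − 12 = 0

0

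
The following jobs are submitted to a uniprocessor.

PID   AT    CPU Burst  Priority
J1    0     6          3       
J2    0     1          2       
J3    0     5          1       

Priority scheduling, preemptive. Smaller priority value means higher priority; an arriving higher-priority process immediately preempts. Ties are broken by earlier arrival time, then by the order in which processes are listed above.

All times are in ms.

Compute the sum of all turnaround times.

Schedule: | J3 0-5 | J2 5-6 | J1 6-12 |
Completion: J1=12  J2=6  J3=5
Turnaround (C−A): J1=12  J2=6  J3=5
Turnaround = completion − arrival: J1=12, J2=6, J3=5
Total turnaround = 12 + 6 + 5 = 23

23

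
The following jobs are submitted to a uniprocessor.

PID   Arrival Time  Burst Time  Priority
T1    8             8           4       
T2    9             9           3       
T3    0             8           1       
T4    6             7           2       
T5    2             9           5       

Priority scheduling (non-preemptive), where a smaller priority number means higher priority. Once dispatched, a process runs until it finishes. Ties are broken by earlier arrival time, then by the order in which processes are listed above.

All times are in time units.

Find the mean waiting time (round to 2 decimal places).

10.80

Gantt: | T3 0-8 | T4 8-15 | T2 15-24 | T1 24-32 | T5 32-41 |
Completion: T1=32  T2=24  T3=8  T4=15  T5=41
Waiting times: T1=16, T2=6, T3=0, T4=2, T5=30
Average waiting = (16+6+0+2+30) / 5 = 54/5 = 10.80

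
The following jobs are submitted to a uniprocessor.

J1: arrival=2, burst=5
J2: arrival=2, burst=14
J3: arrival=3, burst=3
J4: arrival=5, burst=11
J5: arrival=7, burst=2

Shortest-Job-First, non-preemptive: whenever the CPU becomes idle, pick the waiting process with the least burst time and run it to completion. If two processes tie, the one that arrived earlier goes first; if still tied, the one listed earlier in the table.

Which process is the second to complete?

J5

Timeline: | idle 0-2 | J1 2-7 | J5 7-9 | J3 9-12 | J4 12-23 | J2 23-37 |
Completion: J1=7  J2=37  J3=12  J4=23  J5=9
Finish order: J1 → J5 → J3 → J4 → J2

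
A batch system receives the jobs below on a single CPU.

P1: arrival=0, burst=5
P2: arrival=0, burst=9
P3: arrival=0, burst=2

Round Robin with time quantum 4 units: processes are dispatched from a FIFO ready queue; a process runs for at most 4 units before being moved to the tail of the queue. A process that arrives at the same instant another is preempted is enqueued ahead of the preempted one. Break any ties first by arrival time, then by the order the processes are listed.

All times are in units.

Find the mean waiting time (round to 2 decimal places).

7.00

Schedule: | P1 0-4 | P2 4-8 | P3 8-10 | P1 10-11 | P2 11-16 |
Completion: P1=11  P2=16  P3=10
Waiting times: P1=6, P2=7, P3=8
Average waiting = (6+7+8) / 3 = 21/3 = 7.00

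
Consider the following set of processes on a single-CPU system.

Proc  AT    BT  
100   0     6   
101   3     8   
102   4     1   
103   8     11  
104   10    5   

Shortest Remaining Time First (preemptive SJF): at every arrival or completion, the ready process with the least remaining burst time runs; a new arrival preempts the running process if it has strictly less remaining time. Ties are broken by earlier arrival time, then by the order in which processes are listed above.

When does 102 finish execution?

Timeline: | 100 0-4 | 102 4-5 | 100 5-7 | 101 7-15 | 104 15-20 | 103 20-31 |
Completion: 100=7  101=15  102=5  103=31  104=20
Turnaround (C−A): 100=7  101=12  102=1  103=23  104=10

5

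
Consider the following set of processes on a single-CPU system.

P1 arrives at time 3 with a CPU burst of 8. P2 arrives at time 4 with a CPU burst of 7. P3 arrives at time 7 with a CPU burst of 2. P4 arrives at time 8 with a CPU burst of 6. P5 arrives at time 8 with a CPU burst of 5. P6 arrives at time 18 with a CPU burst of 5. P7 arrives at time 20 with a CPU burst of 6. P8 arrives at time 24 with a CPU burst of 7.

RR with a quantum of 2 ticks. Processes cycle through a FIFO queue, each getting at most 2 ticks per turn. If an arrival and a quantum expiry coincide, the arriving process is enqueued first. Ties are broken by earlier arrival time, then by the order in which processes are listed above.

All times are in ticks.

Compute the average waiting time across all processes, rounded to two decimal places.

Gantt: | idle 0-3 | P1 3-5 | P2 5-7 | P1 7-9 | P3 9-11 | P2 11-13 | P4 13-15 | P5 15-17 | P1 17-19 | P2 19-21 | P4 21-23 | P5 23-25 | P6 25-27 | P1 27-29 | P7 29-31 | P2 31-32 | P4 32-34 | P8 34-36 | P5 36-37 | P6 37-39 | P7 39-41 | P8 41-43 | P6 43-44 | P7 44-46 | P8 46-49 |
Completion: P1=29  P2=32  P3=11  P4=34  P5=37  P6=44  P7=46  P8=49
Turnaround (C−A): P1=26  P2=28  P3=4  P4=26  P5=29  P6=26  P7=26  P8=25
Waiting times: P1=18, P2=21, P3=2, P4=20, P5=24, P6=21, P7=20, P8=18
Average waiting = (18+21+2+20+24+21+20+18) / 8 = 144/8 = 18.00

18.00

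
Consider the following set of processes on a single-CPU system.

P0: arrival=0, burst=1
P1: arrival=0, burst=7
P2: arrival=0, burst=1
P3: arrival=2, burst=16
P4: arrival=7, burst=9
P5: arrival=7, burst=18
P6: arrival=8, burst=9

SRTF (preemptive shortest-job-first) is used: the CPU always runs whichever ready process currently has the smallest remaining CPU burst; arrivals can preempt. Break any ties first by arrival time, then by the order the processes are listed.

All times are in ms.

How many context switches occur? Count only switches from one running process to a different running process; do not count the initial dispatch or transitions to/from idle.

6

Timeline: | P0 0-1 | P2 1-2 | P1 2-9 | P4 9-18 | P6 18-27 | P3 27-43 | P5 43-61 |
Completion: P0=1  P1=9  P2=2  P3=43  P4=18  P5=61  P6=27
Turnaround (C−A): P0=1  P1=9  P2=2  P3=41  P4=11  P5=54  P6=19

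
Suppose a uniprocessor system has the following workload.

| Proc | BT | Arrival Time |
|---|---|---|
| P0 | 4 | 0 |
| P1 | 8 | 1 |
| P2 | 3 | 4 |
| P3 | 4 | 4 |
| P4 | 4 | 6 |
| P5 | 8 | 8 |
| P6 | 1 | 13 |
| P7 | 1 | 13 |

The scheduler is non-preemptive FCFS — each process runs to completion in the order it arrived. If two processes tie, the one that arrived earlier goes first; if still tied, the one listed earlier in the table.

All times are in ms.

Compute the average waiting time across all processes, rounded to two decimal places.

10.88

Timeline: | P0 0-4 | P1 4-12 | P2 12-15 | P3 15-19 | P4 19-23 | P5 23-31 | P6 31-32 | P7 32-33 |
Completion: P0=4  P1=12  P2=15  P3=19  P4=23  P5=31  P6=32  P7=33
Turnaround (C−A): P0=4  P1=11  P2=11  P3=15  P4=17  P5=23  P6=19  P7=20
Waiting times: P0=0, P1=3, P2=8, P3=11, P4=13, P5=15, P6=18, P7=19
Average waiting = (0+3+8+11+13+15+18+19) / 8 = 87/8 = 10.88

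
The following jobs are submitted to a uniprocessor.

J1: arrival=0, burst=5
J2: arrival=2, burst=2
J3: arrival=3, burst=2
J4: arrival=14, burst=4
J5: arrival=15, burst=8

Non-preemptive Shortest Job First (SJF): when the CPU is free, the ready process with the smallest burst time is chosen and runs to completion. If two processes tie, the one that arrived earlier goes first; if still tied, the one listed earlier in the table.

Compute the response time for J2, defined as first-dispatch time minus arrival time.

Gantt: | J1 0-5 | J2 5-7 | J3 7-9 | idle 9-14 | J4 14-18 | J5 18-26 |
Completion: J1=5  J2=7  J3=9  J4=18  J5=26
Turnaround (C−A): J1=5  J2=5  J3=6  J4=4  J5=11
Response(J2) = first start − arrival = 5 − 2 = 3

3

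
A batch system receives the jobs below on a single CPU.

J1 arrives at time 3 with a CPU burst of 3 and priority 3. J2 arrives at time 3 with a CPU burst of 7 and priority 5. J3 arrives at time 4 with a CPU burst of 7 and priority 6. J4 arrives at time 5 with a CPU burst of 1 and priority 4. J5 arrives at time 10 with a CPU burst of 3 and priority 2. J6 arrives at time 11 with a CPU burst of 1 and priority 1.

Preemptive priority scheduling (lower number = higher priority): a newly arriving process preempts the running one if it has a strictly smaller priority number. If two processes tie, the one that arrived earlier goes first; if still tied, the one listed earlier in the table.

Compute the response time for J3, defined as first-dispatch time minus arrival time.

14

Timeline: | idle 0-3 | J1 3-6 | J4 6-7 | J2 7-10 | J5 10-11 | J6 11-12 | J5 12-14 | J2 14-18 | J3 18-25 |
Completion: J1=6  J2=18  J3=25  J4=7  J5=14  J6=12
Turnaround (C−A): J1=3  J2=15  J3=21  J4=2  J5=4  J6=1
Response(J3) = first start − arrival = 18 − 4 = 14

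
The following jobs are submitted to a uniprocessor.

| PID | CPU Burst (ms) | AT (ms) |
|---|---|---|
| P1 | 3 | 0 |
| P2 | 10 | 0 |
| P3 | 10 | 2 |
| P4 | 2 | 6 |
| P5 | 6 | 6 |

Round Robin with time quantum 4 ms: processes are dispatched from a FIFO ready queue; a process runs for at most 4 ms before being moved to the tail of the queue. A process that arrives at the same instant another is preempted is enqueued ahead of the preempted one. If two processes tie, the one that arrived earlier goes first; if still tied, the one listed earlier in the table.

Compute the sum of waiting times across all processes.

Timeline: | P1 0-3 | P2 3-7 | P3 7-11 | P4 11-13 | P5 13-17 | P2 17-21 | P3 21-25 | P5 25-27 | P2 27-29 | P3 29-31 |
Completion: P1=3  P2=29  P3=31  P4=13  P5=27
Turnaround (C−A): P1=3  P2=29  P3=29  P4=7  P5=21
Waiting = turnaround − burst: P1=0, P2=19, P3=19, P4=5, P5=15
Total waiting = 0 + 19 + 19 + 5 + 15 = 58

58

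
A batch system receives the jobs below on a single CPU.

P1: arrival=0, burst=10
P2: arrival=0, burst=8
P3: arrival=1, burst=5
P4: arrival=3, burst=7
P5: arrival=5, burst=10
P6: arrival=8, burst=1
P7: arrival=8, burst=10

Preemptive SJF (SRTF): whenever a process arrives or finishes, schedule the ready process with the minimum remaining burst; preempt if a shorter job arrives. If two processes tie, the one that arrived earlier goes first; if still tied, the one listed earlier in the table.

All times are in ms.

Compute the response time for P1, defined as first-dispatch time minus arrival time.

21

Timeline: | P2 0-1 | P3 1-6 | P2 6-8 | P6 8-9 | P2 9-14 | P4 14-21 | P1 21-31 | P5 31-41 | P7 41-51 |
Completion: P1=31  P2=14  P3=6  P4=21  P5=41  P6=9  P7=51
Turnaround (C−A): P1=31  P2=14  P3=5  P4=18  P5=36  P6=1  P7=43
Response(P1) = first start − arrival = 21 − 0 = 21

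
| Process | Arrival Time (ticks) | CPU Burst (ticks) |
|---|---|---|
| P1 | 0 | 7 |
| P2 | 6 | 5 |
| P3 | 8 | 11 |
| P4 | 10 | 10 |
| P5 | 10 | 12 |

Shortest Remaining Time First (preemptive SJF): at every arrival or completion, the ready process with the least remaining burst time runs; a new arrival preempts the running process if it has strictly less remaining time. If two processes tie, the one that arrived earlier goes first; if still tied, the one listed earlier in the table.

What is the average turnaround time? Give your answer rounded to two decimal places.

Gantt: | P1 0-7 | P2 7-12 | P4 12-22 | P3 22-33 | P5 33-45 |
Completion: P1=7  P2=12  P3=33  P4=22  P5=45
Turnaround (C−A): P1=7  P2=6  P3=25  P4=12  P5=35
Turnaround times: P1=7, P2=6, P3=25, P4=12, P5=35
Average turnaround = (7+6+25+12+35) / 5 = 85/5 = 17.00

17.00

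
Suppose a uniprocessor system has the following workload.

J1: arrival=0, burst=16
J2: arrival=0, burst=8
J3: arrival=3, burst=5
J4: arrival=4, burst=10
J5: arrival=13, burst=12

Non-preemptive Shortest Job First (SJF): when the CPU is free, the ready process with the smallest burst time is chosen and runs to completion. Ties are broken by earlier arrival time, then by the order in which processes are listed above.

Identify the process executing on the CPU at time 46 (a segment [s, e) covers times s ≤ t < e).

J1

Gantt: | J2 0-8 | J3 8-13 | J4 13-23 | J5 23-35 | J1 35-51 |
Completion: J1=51  J2=8  J3=13  J4=23  J5=35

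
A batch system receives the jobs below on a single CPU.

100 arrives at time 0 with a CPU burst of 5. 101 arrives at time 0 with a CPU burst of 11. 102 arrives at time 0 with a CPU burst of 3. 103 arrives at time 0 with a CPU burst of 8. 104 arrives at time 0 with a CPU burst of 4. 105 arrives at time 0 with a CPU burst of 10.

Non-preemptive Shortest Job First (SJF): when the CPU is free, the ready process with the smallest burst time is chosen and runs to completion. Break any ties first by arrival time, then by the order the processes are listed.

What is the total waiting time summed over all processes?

72

Gantt: | 102 0-3 | 104 3-7 | 100 7-12 | 103 12-20 | 105 20-30 | 101 30-41 |
Completion: 100=12  101=41  102=3  103=20  104=7  105=30
Turnaround (C−A): 100=12  101=41  102=3  103=20  104=7  105=30
Waiting = turnaround − burst: 100=7, 101=30, 102=0, 103=12, 104=3, 105=20
Total waiting = 7 + 30 + 0 + 12 + 3 + 20 = 72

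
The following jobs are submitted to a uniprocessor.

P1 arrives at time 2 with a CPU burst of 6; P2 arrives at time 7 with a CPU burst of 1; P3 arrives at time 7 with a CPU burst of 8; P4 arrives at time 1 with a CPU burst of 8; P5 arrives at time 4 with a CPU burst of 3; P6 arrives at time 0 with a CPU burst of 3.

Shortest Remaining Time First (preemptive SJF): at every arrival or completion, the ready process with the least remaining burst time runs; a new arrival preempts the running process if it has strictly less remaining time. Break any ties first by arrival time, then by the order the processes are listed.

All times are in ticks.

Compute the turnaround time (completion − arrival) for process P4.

20

Timeline: | P6 0-3 | P1 3-4 | P5 4-7 | P2 7-8 | P1 8-13 | P4 13-21 | P3 21-29 |
Completion: P1=13  P2=8  P3=29  P4=21  P5=7  P6=3
Turnaround (C−A): P1=11  P2=1  P3=22  P4=20  P5=3  P6=3
Turnaround(P4) = completion − arrival = 21 − 1 = 20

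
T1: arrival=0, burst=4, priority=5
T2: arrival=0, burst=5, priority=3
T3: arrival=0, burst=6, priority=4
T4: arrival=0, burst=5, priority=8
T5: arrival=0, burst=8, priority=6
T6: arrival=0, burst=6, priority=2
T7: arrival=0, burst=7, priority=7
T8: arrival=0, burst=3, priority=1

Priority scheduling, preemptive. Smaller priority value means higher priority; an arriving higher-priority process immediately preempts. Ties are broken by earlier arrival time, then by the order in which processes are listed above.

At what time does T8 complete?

3

Gantt: | T8 0-3 | T6 3-9 | T2 9-14 | T3 14-20 | T1 20-24 | T5 24-32 | T7 32-39 | T4 39-44 |
Completion: T1=24  T2=14  T3=20  T4=44  T5=32  T6=9  T7=39  T8=3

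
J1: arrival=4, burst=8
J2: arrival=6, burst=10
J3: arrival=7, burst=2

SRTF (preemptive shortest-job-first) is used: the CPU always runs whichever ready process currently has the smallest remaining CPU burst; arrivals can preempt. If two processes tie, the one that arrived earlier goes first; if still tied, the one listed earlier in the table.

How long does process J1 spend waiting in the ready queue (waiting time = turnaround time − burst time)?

Gantt: | idle 0-4 | J1 4-7 | J3 7-9 | J1 9-14 | J2 14-24 |
Completion: J1=14  J2=24  J3=9
Turnaround (C−A): J1=10  J2=18  J3=2
Waiting(J1) = turnaround − burst = 10 − 8 = 2

2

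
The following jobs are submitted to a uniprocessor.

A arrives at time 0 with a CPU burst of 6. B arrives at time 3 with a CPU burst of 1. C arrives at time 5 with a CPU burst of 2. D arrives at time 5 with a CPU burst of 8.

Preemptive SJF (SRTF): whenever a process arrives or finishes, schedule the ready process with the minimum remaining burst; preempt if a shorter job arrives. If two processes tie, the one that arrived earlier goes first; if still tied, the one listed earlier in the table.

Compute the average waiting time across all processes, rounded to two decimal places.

Schedule: | A 0-3 | B 3-4 | A 4-7 | C 7-9 | D 9-17 |
Completion: A=7  B=4  C=9  D=17
Waiting times: A=1, B=0, C=2, D=4
Average waiting = (1+0+2+4) / 4 = 7/4 = 1.75

1.75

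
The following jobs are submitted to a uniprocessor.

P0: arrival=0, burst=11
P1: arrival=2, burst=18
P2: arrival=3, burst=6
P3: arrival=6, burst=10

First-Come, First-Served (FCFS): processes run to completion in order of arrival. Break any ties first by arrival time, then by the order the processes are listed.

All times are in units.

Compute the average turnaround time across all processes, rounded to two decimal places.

27.25

Schedule: | P0 0-11 | P1 11-29 | P2 29-35 | P3 35-45 |
Completion: P0=11  P1=29  P2=35  P3=45
Turnaround times: P0=11, P1=27, P2=32, P3=39
Average turnaround = (11+27+32+39) / 4 = 109/4 = 27.25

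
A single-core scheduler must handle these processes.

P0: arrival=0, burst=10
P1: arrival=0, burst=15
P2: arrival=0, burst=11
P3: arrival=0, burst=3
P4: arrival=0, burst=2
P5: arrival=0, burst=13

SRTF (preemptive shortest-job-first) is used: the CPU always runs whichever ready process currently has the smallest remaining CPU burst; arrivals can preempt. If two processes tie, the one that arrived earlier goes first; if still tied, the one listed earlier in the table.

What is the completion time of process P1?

Timeline: | P4 0-2 | P3 2-5 | P0 5-15 | P2 15-26 | P5 26-39 | P1 39-54 |
Completion: P0=15  P1=54  P2=26  P3=5  P4=2  P5=39

54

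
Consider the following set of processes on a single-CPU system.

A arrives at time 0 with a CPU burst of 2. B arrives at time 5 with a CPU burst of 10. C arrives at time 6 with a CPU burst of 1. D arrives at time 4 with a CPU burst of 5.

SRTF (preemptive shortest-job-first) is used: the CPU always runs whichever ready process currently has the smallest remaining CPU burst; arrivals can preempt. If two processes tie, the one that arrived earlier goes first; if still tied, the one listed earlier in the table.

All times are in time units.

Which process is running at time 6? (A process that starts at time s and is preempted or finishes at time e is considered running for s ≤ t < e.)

Gantt: | A 0-2 | idle 2-4 | D 4-6 | C 6-7 | D 7-10 | B 10-20 |
Completion: A=2  B=20  C=7  D=10

C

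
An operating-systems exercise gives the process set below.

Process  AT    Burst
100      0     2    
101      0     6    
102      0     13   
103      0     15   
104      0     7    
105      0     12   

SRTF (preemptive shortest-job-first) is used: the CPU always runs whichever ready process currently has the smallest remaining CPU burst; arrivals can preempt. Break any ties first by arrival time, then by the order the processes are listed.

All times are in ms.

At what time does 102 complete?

40

Timeline: | 100 0-2 | 101 2-8 | 104 8-15 | 105 15-27 | 102 27-40 | 103 40-55 |
Completion: 100=2  101=8  102=40  103=55  104=15  105=27
Turnaround (C−A): 100=2  101=8  102=40  103=55  104=15  105=27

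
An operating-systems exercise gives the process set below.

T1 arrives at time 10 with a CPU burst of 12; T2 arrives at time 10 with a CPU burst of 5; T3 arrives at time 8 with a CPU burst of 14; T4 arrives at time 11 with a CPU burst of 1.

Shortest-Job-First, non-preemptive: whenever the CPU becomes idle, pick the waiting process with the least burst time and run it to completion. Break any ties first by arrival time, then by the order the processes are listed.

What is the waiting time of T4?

Gantt: | idle 0-8 | T3 8-22 | T4 22-23 | T2 23-28 | T1 28-40 |
Completion: T1=40  T2=28  T3=22  T4=23
Waiting(T4) = turnaround − burst = 12 − 1 = 11

11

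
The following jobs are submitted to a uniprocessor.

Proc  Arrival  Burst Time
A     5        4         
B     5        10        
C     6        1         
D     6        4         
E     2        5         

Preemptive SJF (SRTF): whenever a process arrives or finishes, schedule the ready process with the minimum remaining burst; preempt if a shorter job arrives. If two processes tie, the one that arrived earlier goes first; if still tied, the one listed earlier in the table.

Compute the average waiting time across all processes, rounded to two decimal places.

4.20

Schedule: | idle 0-2 | E 2-7 | C 7-8 | A 8-12 | D 12-16 | B 16-26 |
Completion: A=12  B=26  C=8  D=16  E=7
Turnaround (C−A): A=7  B=21  C=2  D=10  E=5
Waiting times: A=3, B=11, C=1, D=6, E=0
Average waiting = (3+11+1+6+0) / 5 = 21/5 = 4.20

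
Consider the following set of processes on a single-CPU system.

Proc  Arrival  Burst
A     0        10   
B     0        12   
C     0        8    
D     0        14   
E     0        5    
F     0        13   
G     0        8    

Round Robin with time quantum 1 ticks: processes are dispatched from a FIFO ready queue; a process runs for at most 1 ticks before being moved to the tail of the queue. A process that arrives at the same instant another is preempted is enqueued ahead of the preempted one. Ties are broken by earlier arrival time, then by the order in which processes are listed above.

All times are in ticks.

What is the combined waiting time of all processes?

328

Schedule: | A 0-1 | B 1-2 | C 2-3 | D 3-4 | E 4-5 | F 5-6 | G 6-7 | A 7-8 | B 8-9 | C 9-10 | D 10-11 | E 11-12 | F 12-13 | G 13-14 | A 14-15 | B 15-16 | C 16-17 | D 17-18 | E 18-19 | F 19-20 | G 20-21 | A 21-22 | B 22-23 | C 23-24 | D 24-25 | E 25-26 | F 26-27 | G 27-28 | A 28-29 | B 29-30 | C 30-31 | D 31-32 | E 32-33 | F 33-34 | G 34-35 | A 35-36 | B 36-37 | C 37-38 | D 38-39 | F 39-40 | G 40-41 | A 41-42 | B 42-43 | C 43-44 | D 44-45 | F 45-46 | G 46-47 | A 47-48 | B 48-49 | C 49-50 | D 50-51 | F 51-52 | G 52-53 | A 53-54 | B 54-55 | D 55-56 | F 56-57 | A 57-58 | B 58-59 | D 59-60 | F 60-61 | B 61-62 | D 62-63 | F 63-64 | B 64-65 | D 65-66 | F 66-67 | D 67-68 | F 68-69 | D 69-70 |
Completion: A=58  B=65  C=50  D=70  E=33  F=69  G=53
Turnaround (C−A): A=58  B=65  C=50  D=70  E=33  F=69  G=53
Waiting = turnaround − burst: A=48, B=53, C=42, D=56, E=28, F=56, G=45
Total waiting = 48 + 53 + 42 + 56 + 28 + 56 + 45 = 328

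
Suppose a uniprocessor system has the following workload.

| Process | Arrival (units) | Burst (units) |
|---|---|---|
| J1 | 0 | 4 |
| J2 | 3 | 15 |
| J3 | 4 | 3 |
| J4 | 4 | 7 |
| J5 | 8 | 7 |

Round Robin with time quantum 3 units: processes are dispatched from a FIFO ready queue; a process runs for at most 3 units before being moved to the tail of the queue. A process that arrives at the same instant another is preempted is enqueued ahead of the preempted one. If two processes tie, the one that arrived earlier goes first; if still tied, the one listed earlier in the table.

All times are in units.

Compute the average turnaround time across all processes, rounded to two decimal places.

19.20

Schedule: | J1 0-3 | J2 3-6 | J1 6-7 | J3 7-10 | J4 10-13 | J2 13-16 | J5 16-19 | J4 19-22 | J2 22-25 | J5 25-28 | J4 28-29 | J2 29-32 | J5 32-33 | J2 33-36 |
Completion: J1=7  J2=36  J3=10  J4=29  J5=33
Turnaround times: J1=7, J2=33, J3=6, J4=25, J5=25
Average turnaround = (7+33+6+25+25) / 5 = 96/5 = 19.20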